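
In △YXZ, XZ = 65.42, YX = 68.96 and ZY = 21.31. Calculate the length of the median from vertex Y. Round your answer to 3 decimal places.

m_Y ≈ 39.177

Median from Y: ½√(2·ZY² + 2·YX² − XZ²) ≈ 39.177.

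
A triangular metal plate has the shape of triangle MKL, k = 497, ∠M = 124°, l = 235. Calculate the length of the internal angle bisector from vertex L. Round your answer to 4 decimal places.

By the law of cosines, m² = k² + l² − 2·k·l·cos M = 4.3286e+05, so m ≈ 657.92.
Law of cosines again: cos L = (m² + k² − l²)/(2·m·k) ≈ 0.95515, so ∠L ≈ 17.22°.
The bisector from L has length 2·m·k·cos(∠L/2)/(m+k) ≈ 559.86.

t_L ≈ 559.8633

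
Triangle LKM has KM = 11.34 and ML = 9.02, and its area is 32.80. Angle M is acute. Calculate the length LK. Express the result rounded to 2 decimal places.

From area = ½·KM·ML·sin M, we get sin M = 2·area/(KM·ML) ≈ 0.64133.
Taking the acute solution, ∠M ≈ 39.89°.
Law of cosines then gives LK ≈ 7.2797.

7.28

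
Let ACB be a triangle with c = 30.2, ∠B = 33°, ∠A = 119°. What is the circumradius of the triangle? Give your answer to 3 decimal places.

The third angle is ∠C = 180° − ∠B − ∠A = 28.00°.
Law of sines: a = c·sin A/sin C ≈ 56.262.
Law of sines: b = c·sin B/sin C ≈ 35.035.
Circumradius = c/(2 sin C) ≈ 32.164.

32.164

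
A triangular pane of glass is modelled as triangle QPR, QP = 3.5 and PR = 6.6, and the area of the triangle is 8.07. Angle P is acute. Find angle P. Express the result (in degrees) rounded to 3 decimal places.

∠P ≈ 44.323°

From area = ½·QP·PR·sin P, we get sin P = 2·area/(QP·PR) ≈ 0.69870.
Taking the acute solution, ∠P ≈ 44.32°.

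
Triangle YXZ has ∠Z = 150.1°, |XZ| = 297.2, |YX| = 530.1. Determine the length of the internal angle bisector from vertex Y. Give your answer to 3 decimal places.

t_Y ≈ 337.581

Law of sines: sin Y = |XZ|·sin Z/|YX| ≈ 0.27948.
Since |YX| ≥ |XZ|, only the acute value applies: ∠Y ≈ 16.23°.
Then ∠X = 180° − ∠Z − ∠Y ≈ 13.67°.
Law of sines gives |ZY| = |YX|·sin X/sin Z ≈ 251.34.
The bisector from Y has length 2·|ZY|·|YX|·cos(∠Y/2)/(|ZY|+|YX|) ≈ 337.58.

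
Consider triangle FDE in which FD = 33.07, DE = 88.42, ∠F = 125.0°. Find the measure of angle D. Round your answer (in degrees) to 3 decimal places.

Law of sines: sin E = FD·sin F/DE ≈ 0.30637.
Since DE ≥ FD, only the acute value applies: ∠E ≈ 17.84°.
Then ∠D = 180° − ∠F − ∠E ≈ 37.16°.

∠D ≈ 37.159°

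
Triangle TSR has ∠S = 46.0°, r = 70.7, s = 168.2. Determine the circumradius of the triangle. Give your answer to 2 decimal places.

Law of sines: sin R = r·sin S/s ≈ 0.30236.
Since s ≥ r, only the acute value applies: ∠R ≈ 17.60°.
Then ∠T = 180° − ∠S − ∠R ≈ 116.40°.
Law of sines gives t = s·sin T/sin S ≈ 209.44.
Circumradius = s/(2 sin S) ≈ 116.91.

116.91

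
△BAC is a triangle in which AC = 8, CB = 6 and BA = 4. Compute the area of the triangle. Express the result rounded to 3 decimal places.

area ≈ 11.619

Semiperimeter s = (8 + 6 + 4)/2 = 9.
Heron's formula: area = √(9·1·3·5) ≈ 11.619.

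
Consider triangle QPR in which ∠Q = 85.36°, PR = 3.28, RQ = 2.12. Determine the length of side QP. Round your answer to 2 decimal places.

2.68

Law of sines: sin P = RQ·sin Q/PR ≈ 0.64422.
Since PR ≥ RQ, only the acute value applies: ∠P ≈ 40.11°.
Then ∠R = 180° − ∠Q − ∠P ≈ 54.53°.
Law of sines gives QP = PR·sin R/sin Q ≈ 2.6802.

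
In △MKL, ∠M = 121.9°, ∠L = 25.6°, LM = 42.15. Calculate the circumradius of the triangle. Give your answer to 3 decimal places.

39.224

The third angle is ∠K = 180° − ∠L − ∠M = 32.50°.
Law of sines: KL = LM·sin M/sin K ≈ 66.6.
Law of sines: MK = LM·sin L/sin K ≈ 33.896.
Circumradius = LM/(2 sin K) ≈ 39.224.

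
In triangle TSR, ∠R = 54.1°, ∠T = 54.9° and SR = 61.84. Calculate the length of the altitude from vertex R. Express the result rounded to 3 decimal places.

The third angle is ∠S = 180° − ∠R − ∠T = 71.00°.
Law of sines: RT = SR·sin S/sin T ≈ 71.467.
Law of sines: TS = SR·sin R/sin T ≈ 61.227.
Area = ½·SR·RT·sin R ≈ 1790.
The altitude from R has length 2·area/TS ≈ 58.471.

58.471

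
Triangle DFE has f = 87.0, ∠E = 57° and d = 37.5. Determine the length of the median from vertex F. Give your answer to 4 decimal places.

By the law of cosines, e² = d² + f² − 2·d·f·cos E = 5421.5, so e ≈ 73.631.
Median from F: ½√(2·e² + 2·d² − f²) ≈ 39.008.

39.0079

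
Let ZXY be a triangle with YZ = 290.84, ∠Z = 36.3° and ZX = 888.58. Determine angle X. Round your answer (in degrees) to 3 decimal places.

By the law of cosines, XY² = YZ² + ZX² − 2·YZ·ZX·cos Z = 4.576e+05, so XY ≈ 676.46.
Law of cosines again: cos X = (ZX² + XY² − YZ²)/(2·ZX·XY) ≈ 0.96706, so ∠X ≈ 14.75°.

∠X ≈ 14.746°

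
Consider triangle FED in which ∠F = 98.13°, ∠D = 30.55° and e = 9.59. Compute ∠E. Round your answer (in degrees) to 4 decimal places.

The third angle is ∠E = 180° − ∠D − ∠F = 51.32°.

51.3200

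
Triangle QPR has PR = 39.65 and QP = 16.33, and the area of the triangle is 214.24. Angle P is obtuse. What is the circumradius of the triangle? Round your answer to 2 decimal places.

From area = ½·QP·PR·sin P, we get sin P = 2·area/(QP·PR) ≈ 0.66176.
Taking the obtuse solution, ∠P ≈ 138.57°.
Law of cosines then gives RQ ≈ 53.006.
Circumradius = RQ/(2 sin P) ≈ 40.049.

40.05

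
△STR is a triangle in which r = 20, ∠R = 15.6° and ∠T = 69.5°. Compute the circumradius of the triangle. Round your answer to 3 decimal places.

The third angle is ∠S = 180° − ∠T − ∠R = 94.90°.
Law of sines: s = r·sin S/sin R ≈ 74.1.
Law of sines: t = r·sin T/sin R ≈ 69.662.
Circumradius = r/(2 sin R) ≈ 37.186.

37.186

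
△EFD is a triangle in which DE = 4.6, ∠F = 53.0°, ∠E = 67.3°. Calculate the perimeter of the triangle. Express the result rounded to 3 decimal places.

The third angle is ∠D = 180° − ∠E − ∠F = 59.70°.
Law of sines: FD = DE·sin E/sin F ≈ 5.3137.
Law of sines: EF = DE·sin D/sin F ≈ 4.973.
Semiperimeter s = (5.3137+4.6+4.973)/2 = 7.4433.
Perimeter = 5.3137 + 4.6 + 4.973 = 14.887.

perimeter ≈ 14.887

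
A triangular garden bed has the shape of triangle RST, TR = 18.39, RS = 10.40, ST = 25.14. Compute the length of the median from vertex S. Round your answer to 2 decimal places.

Median from S: ½√(2·RS² + 2·ST² − TR²) ≈ 16.898.

m_S ≈ 16.90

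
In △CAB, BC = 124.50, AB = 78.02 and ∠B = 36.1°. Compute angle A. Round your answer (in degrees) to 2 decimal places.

By the law of cosines, CA² = AB² + BC² − 2·AB·BC·cos B = 5890.6, so CA ≈ 76.75.
Law of cosines again: cos A = (CA² + AB² − BC²)/(2·CA·AB) ≈ -0.29413, so ∠A ≈ 107.11°.

107.11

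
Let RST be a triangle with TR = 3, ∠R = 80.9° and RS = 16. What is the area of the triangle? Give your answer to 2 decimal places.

Area = ½·TR·RS·sin R ≈ 23.698.

23.70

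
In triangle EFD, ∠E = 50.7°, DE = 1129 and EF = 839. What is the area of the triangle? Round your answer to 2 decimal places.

Area = ½·DE·EF·sin E ≈ 3.665e+05.

area ≈ 366502.72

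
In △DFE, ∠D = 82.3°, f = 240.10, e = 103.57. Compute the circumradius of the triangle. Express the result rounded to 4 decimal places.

125.3387

By the law of cosines, d² = f² + e² − 2·f·e·cos D = 61711, so d ≈ 248.42.
Area = ½·f·e·sin D ≈ 12321.
Circumradius = d/(2 sin D) ≈ 125.34.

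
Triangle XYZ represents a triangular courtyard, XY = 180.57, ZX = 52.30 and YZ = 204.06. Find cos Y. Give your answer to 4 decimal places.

cos Y ≈ 0.9704

By the law of cosines, cos Y = (XY² + YZ² − ZX²) / (2·XY·YZ) ≈ 0.97037, so ∠Y ≈ 13.98°.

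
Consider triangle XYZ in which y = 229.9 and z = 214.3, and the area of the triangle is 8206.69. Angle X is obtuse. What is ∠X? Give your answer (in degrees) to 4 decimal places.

160.5401

From area = ½·y·z·sin X, we get sin X = 2·area/(y·z) ≈ 0.33315.
Taking the obtuse solution, ∠X ≈ 160.54°.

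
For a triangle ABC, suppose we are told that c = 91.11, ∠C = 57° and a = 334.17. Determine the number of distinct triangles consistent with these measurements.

a·sin C = 334.17·sin(57°) ≈ 280.3.
Since c = 91.11 < 280.3 = a sin C, no triangle exists.

0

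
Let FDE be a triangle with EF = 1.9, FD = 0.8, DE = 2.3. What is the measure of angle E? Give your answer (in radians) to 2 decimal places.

By the law of cosines, cos E = (DE² + EF² − FD²) / (2·DE·EF) ≈ 0.94508, so ∠E ≈ 0.333 rad.

∠E ≈ 0.33 rad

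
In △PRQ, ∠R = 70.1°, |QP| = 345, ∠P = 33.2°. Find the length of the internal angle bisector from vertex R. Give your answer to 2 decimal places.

210.50

The third angle is ∠Q = 180° − ∠P − ∠R = 76.70°.
Law of sines: |RQ| = |QP|·sin P/sin R ≈ 200.91.
Law of sines: |PR| = |QP|·sin Q/sin R ≈ 357.07.
The bisector from R has length 2·|PR|·|RQ|·cos(∠R/2)/(|PR|+|RQ|) ≈ 210.5.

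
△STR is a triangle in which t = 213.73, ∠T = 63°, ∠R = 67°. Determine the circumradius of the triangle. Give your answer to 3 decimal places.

119.937

The third angle is ∠S = 180° − ∠T − ∠R = 50.00°.
Law of sines: s = t·sin S/sin T ≈ 183.75.
Law of sines: r = t·sin R/sin T ≈ 220.81.
Circumradius = t/(2 sin T) ≈ 119.94.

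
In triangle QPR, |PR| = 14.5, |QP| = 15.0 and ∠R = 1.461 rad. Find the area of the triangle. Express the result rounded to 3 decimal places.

Law of sines: sin Q = |PR|·sin R/|QP| ≈ 0.96085.
Since |QP| ≥ |PR|, only the acute value applies: ∠Q ≈ 1.290 rad.
Then ∠P = π − ∠R − ∠Q ≈ 0.391 rad.
Law of sines gives |RQ| = |QP|·sin P/sin R ≈ 5.7451.
Area = ½·|QP|·|PR|·sin P ≈ 41.401.

area ≈ 41.401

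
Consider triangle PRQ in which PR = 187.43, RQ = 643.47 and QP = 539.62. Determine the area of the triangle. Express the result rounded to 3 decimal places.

area ≈ 45566.403

Semiperimeter s = (643.47 + 539.62 + 187.43)/2 = 685.26.
Heron's formula: area = √(685.26·41.79·145.64·497.83) ≈ 45566.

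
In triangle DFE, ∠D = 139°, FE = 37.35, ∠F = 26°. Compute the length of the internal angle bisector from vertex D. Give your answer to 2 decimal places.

The third angle is ∠E = 180° − ∠D − ∠F = 15.00°.
Law of sines: ED = FE·sin F/sin D ≈ 24.957.
Law of sines: DF = FE·sin E/sin D ≈ 14.735.
The bisector from D has length 2·ED·DF·cos(∠D/2)/(ED+DF) ≈ 6.4892.

t_D ≈ 6.49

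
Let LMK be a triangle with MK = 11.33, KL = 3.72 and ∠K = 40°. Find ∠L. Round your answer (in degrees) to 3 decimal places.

124.253

By the law of cosines, LM² = MK² + KL² − 2·MK·KL·cos K = 77.633, so LM ≈ 8.811.
Law of cosines again: cos L = (KL² + LM² − MK²)/(2·KL·LM) ≈ -0.56285, so ∠L ≈ 124.25°.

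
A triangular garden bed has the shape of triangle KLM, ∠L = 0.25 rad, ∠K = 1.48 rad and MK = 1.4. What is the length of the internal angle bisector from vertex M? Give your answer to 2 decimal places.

t_M ≈ 1.71

The third angle is ∠M = π − ∠K − ∠L = 1.412 rad.
Law of sines: LM = MK·sin K/sin L ≈ 5.6355.
Law of sines: KL = MK·sin M/sin L ≈ 5.5872.
The bisector from M has length 2·LM·MK·cos(∠M/2)/(LM+MK) ≈ 1.707.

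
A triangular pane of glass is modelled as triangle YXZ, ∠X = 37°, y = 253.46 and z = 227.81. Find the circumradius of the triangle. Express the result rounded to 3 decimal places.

128.473

By the law of cosines, x² = z² + y² − 2·z·y·cos X = 23912, so x ≈ 154.63.
Area = ½·z·y·sin X ≈ 17375.
Circumradius = x/(2 sin X) ≈ 128.47.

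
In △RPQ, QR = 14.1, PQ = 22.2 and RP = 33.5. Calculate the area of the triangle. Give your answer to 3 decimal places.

113.608

Semiperimeter s = (22.2 + 14.1 + 33.5)/2 = 34.9.
Heron's formula: area = √(34.9·12.7·20.8·1.4) ≈ 113.61.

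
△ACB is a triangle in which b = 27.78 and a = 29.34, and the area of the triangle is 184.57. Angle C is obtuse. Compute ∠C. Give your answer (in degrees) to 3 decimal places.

153.070

From area = ½·b·a·sin C, we get sin C = 2·area/(b·a) ≈ 0.45290.
Taking the obtuse solution, ∠C ≈ 153.07°.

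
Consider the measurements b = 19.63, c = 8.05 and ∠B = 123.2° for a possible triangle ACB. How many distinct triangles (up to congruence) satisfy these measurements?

1

c·sin B = 8.05·sin(123.2°) ≈ 6.736.
Since ∠B is not acute, a triangle exists only if b > c; here b > c, so there is exactly one triangle.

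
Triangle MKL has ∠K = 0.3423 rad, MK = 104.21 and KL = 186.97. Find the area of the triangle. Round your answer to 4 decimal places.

Area = ½·MK·KL·sin K ≈ 3270.

area ≈ 3269.9707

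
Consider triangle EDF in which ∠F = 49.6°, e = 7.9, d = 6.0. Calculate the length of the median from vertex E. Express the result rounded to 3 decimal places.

m_E ≈ 4.570

By the law of cosines, f² = e² + d² − 2·e·d·cos F = 36.968, so f ≈ 6.0802.
Median from E: ½√(2·d² + 2·f² − e²) ≈ 4.5696.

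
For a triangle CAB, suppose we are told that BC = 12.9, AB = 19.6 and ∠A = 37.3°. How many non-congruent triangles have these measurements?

2

AB·sin A = 19.6·sin(37.3°) ≈ 11.88.
Since AB sin A < BC < AB (11.88 < 12.9 < 19.6), two triangles exist.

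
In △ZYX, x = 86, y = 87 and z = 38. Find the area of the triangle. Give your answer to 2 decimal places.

Semiperimeter s = (38 + 87 + 86)/2 = 105.5.
Heron's formula: area = √(105.5·67.5·18.5·19.5) ≈ 1602.8.

1602.81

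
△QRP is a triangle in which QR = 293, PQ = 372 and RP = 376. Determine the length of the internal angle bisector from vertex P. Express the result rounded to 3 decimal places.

By the law of cosines, cos P = (RP² + PQ² − QR²) / (2·RP·PQ) ≈ 0.69317, so ∠P ≈ 46.12°.
The bisector from P has length 2·RP·PQ·cos(∠P/2)/(RP+PQ) ≈ 344.11.

t_P ≈ 344.108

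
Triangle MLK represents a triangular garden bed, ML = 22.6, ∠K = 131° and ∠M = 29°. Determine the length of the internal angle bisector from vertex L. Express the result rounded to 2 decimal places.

t_L ≈ 17.41

The third angle is ∠L = 180° − ∠K − ∠M = 20.00°.
Law of sines: LK = ML·sin M/sin K ≈ 14.518.
Law of sines: KM = ML·sin L/sin K ≈ 10.242.
The bisector from L has length 2·ML·LK·cos(∠L/2)/(ML+LK) ≈ 17.41.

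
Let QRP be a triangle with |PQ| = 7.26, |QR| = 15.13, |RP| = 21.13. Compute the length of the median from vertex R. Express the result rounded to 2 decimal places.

Median from R: ½√(2·|QR|² + 2·|RP|² − |PQ|²) ≈ 18.014.

m_R ≈ 18.01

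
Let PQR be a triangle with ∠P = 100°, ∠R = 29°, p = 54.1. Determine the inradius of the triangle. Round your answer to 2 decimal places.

9.07

The third angle is ∠Q = 180° − ∠R − ∠P = 51.00°.
Law of sines: q = p·sin Q/sin P ≈ 42.692.
Law of sines: r = p·sin R/sin P ≈ 26.633.
Area = ½·p·q·sin R ≈ 559.87.
Semiperimeter s = (54.1+42.692+26.633)/2 = 61.712.
Inradius = area/s = 559.87/61.712 ≈ 9.0722.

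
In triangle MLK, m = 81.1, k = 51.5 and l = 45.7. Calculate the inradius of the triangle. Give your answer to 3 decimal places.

Semiperimeter s = (81.1 + 45.7 + 51.5)/2 = 89.15.
Heron's formula: area = √(89.15·8.05·43.45·37.65) ≈ 1083.5.
Inradius = area/s = 1083.5/89.15 ≈ 12.154.

r ≈ 12.154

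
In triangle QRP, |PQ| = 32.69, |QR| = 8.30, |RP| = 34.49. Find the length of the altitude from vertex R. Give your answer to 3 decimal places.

8.262

Semiperimeter s = (34.49 + 32.69 + 8.3)/2 = 37.74.
Heron's formula: area = √(37.74·3.25·5.05·29.44) ≈ 135.04.
The altitude from R has length 2·area/|PQ| ≈ 8.2618.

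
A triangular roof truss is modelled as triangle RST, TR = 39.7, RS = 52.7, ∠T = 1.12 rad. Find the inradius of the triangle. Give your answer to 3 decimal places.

Law of sines: sin S = TR·sin T/RS ≈ 0.67806.
Since RS ≥ TR, only the acute value applies: ∠S ≈ 0.745 rad.
Then ∠R = π − ∠T − ∠S ≈ 1.276 rad.
Law of sines gives ST = RS·sin R/sin T ≈ 56.031.
Area = ½·RS·TR·sin R ≈ 1001.1.
Semiperimeter s = (56.031+39.7+52.7)/2 = 74.216.
Inradius = area/s = 1001.1/74.216 ≈ 13.489.

13.489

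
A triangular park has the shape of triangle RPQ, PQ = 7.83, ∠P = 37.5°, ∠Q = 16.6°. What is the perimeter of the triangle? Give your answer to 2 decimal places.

The third angle is ∠R = 180° − ∠P − ∠Q = 125.90°.
Law of sines: QR = PQ·sin P/sin R ≈ 5.8844.
Law of sines: RP = PQ·sin Q/sin R ≈ 2.7615.
Semiperimeter s = (7.83+5.8844+2.7615)/2 = 8.238.
Perimeter = 7.83 + 5.8844 + 2.7615 = 16.476.

perimeter ≈ 16.48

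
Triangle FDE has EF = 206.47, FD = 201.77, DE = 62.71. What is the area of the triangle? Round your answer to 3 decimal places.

Semiperimeter s = (62.71 + 206.47 + 201.77)/2 = 235.48.
Heron's formula: area = √(235.48·172.77·29.005·33.705) ≈ 6306.4.

area ≈ 6306.434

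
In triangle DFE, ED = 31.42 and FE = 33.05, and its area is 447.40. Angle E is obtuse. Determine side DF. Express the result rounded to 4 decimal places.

From area = ½·FE·ED·sin E, we get sin E = 2·area/(FE·ED) ≈ 0.86168.
Taking the obtuse solution, ∠E ≈ 120.49°.
Law of cosines then gives DF ≈ 55.977.

55.9769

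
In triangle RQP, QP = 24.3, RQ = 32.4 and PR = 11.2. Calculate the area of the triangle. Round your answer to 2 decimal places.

Semiperimeter s = (24.3 + 11.2 + 32.4)/2 = 33.95.
Heron's formula: area = √(33.95·9.65·22.75·1.55) ≈ 107.48.

107.48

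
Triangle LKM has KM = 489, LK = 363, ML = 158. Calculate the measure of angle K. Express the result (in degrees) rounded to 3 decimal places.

∠K ≈ 12.992°

By the law of cosines, cos K = (LK² + KM² − ML²) / (2·LK·KM) ≈ 0.97440, so ∠K ≈ 12.99°.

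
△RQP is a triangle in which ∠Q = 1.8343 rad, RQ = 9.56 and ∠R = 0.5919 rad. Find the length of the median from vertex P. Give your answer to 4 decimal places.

10.4512

The third angle is ∠P = π − ∠R − ∠Q = 0.7154 rad.
Law of sines: QP = RQ·sin R/sin P ≈ 8.132.
Law of sines: PR = RQ·sin Q/sin P ≈ 14.072.
Median from P: ½√(2·QP² + 2·PR² − RQ²) ≈ 10.451.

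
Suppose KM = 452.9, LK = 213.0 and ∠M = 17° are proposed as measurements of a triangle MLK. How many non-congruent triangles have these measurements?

KM·sin M = 452.9·sin(17°) ≈ 132.4.
Since KM sin M < LK < KM (132.4 < 213.0 < 452.9), two triangles exist.

2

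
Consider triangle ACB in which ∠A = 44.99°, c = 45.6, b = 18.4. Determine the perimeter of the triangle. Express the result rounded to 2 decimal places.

perimeter ≈ 99.09

By the law of cosines, a² = c² + b² − 2·c·b·cos A = 1231.1, so a ≈ 35.087.
Semiperimeter s = (35.087+45.6+18.4)/2 = 49.544.
Perimeter = 35.087 + 45.6 + 18.4 = 99.087.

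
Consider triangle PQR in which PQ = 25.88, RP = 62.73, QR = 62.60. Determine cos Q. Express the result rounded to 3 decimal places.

By the law of cosines, cos Q = (PQ² + QR² − RP²) / (2·PQ·QR) ≈ 0.20168, so ∠Q ≈ 78.36°.

cos Q ≈ 0.202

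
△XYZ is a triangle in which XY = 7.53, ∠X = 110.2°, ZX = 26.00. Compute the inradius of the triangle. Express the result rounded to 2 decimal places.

2.92

By the law of cosines, YZ² = ZX² + XY² − 2·ZX·XY·cos X = 867.91, so YZ ≈ 29.46.
Area = ½·ZX·XY·sin X ≈ 91.869.
Semiperimeter s = (29.46+26+7.53)/2 = 31.495.
Inradius = area/s = 91.869/31.495 ≈ 2.9169.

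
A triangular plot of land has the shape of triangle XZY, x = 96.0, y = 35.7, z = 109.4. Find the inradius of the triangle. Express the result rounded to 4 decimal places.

Semiperimeter s = (96 + 109.4 + 35.7)/2 = 120.55.
Heron's formula: area = √(120.55·24.55·11.15·84.85) ≈ 1673.3.
Inradius = area/s = 1673.3/120.55 ≈ 13.881.

r ≈ 13.8805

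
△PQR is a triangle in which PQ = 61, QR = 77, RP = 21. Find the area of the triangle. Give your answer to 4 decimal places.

area ≈ 463.7857

Semiperimeter s = (77 + 21 + 61)/2 = 79.5.
Heron's formula: area = √(79.5·2.5·58.5·18.5) ≈ 463.79.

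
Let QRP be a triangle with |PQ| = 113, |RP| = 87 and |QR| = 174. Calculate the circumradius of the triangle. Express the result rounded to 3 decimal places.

100.827

By the law of cosines, cos Q = (|PQ|² + |QR|² − |RP|²) / (2·|PQ|·|QR|) ≈ 0.90215, so ∠Q ≈ 25.56°.
Circumradius = |RP|/(2 sin Q) ≈ 100.83.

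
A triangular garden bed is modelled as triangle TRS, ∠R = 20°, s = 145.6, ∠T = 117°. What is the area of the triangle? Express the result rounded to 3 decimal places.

area ≈ 4736.330

The third angle is ∠S = 180° − ∠T − ∠R = 43.00°.
Law of sines: t = s·sin T/sin S ≈ 190.22.
Law of sines: r = s·sin R/sin S ≈ 73.018.
Area = ½·s·t·sin R ≈ 4736.3.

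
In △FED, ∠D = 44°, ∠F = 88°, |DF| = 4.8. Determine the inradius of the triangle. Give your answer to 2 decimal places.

r ≈ 1.37

The third angle is ∠E = 180° − ∠D − ∠F = 48.00°.
Law of sines: |ED| = |DF|·sin F/sin E ≈ 6.4551.
Law of sines: |FE| = |DF|·sin D/sin E ≈ 4.4868.
Area = ½·|DF|·|ED|·sin D ≈ 10.762.
Semiperimeter s = (6.4551+4.8+4.4868)/2 = 7.871.
Inradius = area/s = 10.762/7.871 ≈ 1.3673.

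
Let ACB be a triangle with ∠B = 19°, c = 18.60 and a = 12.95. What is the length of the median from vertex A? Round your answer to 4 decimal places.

By the law of cosines, b² = a² + c² − 2·a·c·cos B = 58.168, so b ≈ 7.6268.
Median from A: ½√(2·c² + 2·b² − a²) ≈ 12.655.

m_A ≈ 12.6546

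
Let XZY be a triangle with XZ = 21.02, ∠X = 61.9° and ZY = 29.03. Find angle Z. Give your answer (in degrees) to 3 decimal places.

Law of sines: sin Y = XZ·sin X/ZY ≈ 0.63873.
Since ZY ≥ XZ, only the acute value applies: ∠Y ≈ 39.70°.
Then ∠Z = 180° − ∠X − ∠Y ≈ 78.40°.

78.403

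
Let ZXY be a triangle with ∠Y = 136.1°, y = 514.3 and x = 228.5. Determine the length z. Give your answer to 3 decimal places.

324.640

Law of sines: sin X = x·sin Y/y ≈ 0.30807.
Since y ≥ x, only the acute value applies: ∠X ≈ 17.94°.
Then ∠Z = 180° − ∠Y − ∠X ≈ 25.96°.
Law of sines gives z = y·sin Z/sin Y ≈ 324.64.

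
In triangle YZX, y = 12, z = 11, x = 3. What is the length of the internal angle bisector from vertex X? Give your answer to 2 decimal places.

By the law of cosines, cos X = (y² + z² − x²) / (2·y·z) ≈ 0.96970, so ∠X ≈ 0.247 rad.
The bisector from X has length 2·y·z·cos(∠X/2)/(y+z) ≈ 11.391.

11.39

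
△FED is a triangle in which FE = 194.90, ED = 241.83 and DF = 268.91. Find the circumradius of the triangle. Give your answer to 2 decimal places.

R ≈ 139.10

By the law of cosines, cos F = (DF² + FE² − ED²) / (2·DF·FE) ≈ 0.49434, so ∠F ≈ 60.37°.
Circumradius = ED/(2 sin F) ≈ 139.1.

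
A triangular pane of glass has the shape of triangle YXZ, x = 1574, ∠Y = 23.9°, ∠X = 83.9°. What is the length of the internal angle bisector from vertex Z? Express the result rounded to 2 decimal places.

The third angle is ∠Z = 180° − ∠Y − ∠X = 72.20°.
Law of sines: y = x·sin Y/sin X ≈ 641.32.
Law of sines: z = x·sin Z/sin X ≈ 1507.2.
The bisector from Z has length 2·y·x·cos(∠Z/2)/(y+x) ≈ 736.34.

t_Z ≈ 736.34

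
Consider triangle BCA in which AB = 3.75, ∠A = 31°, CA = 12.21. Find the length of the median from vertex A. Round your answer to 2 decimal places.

By the law of cosines, BC² = CA² + AB² − 2·CA·AB·cos A = 84.652, so BC ≈ 9.2006.
Median from A: ½√(2·CA² + 2·AB² − BC²) ≈ 7.7724.

m_A ≈ 7.77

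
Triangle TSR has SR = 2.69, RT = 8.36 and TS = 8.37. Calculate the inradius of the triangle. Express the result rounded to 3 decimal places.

1.144

Semiperimeter s = (2.69 + 8.36 + 8.37)/2 = 9.71.
Heron's formula: area = √(9.71·7.02·1.35·1.34) ≈ 11.104.
Inradius = area/s = 11.104/9.71 ≈ 1.1436.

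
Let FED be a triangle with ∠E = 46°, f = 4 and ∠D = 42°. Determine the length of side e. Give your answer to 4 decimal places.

The third angle is ∠F = 180° − ∠E − ∠D = 92.00°.
Law of sines: e = f·sin E/sin F ≈ 2.8791.

2.8791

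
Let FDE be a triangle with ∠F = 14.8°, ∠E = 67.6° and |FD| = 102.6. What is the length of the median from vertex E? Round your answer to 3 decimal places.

The third angle is ∠D = 180° − ∠E − ∠F = 97.60°.
Law of sines: |DE| = |FD|·sin F/sin E ≈ 28.348.
Law of sines: |EF| = |FD|·sin D/sin E ≈ 110.
Median from E: ½√(2·|DE|² + 2·|EF|² − |FD|²) ≈ 61.806.

m_E ≈ 61.806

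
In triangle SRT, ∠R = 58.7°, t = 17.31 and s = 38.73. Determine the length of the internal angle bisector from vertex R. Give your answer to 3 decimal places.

By the law of cosines, r² = t² + s² − 2·t·s·cos R = 1103.1, so r ≈ 33.212.
The bisector from R has length 2·t·s·cos(∠R/2)/(t+s) ≈ 20.855.

20.855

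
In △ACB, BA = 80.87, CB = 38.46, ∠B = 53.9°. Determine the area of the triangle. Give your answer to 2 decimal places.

Area = ½·CB·BA·sin B ≈ 1256.5.

area ≈ 1256.53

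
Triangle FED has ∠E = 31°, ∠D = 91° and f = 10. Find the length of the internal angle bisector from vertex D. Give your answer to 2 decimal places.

t_D ≈ 5.30

The third angle is ∠F = 180° − ∠E − ∠D = 58.00°.
Law of sines: e = f·sin E/sin F ≈ 6.0732.
Law of sines: d = f·sin D/sin F ≈ 11.79.
The bisector from D has length 2·f·e·cos(∠D/2)/(f+e) ≈ 5.2967.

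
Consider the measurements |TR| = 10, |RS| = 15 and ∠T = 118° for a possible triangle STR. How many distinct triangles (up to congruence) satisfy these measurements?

1

|TR|·sin T = 10·sin(118°) ≈ 8.829.
Since ∠T is not acute, a triangle exists only if |RS| > |TR|; here |RS| > |TR|, so there is exactly one triangle.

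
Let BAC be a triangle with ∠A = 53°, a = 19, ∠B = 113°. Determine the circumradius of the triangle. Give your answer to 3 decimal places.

R ≈ 11.895

The third angle is ∠C = 180° − ∠B − ∠A = 14.00°.
Law of sines: b = a·sin B/sin A ≈ 21.899.
Law of sines: c = a·sin C/sin A ≈ 5.7555.
Circumradius = a/(2 sin A) ≈ 11.895.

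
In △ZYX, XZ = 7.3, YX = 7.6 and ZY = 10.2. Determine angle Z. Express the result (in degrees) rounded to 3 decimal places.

By the law of cosines, cos Z = (XZ² + ZY² − YX²) / (2·XZ·ZY) ≈ 0.66861, so ∠Z ≈ 48.04°.

48.040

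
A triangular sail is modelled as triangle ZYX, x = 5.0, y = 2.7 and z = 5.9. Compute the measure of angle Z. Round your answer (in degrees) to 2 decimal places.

95.36

By the law of cosines, cos Z = (y² + x² − z²) / (2·y·x) ≈ -0.09333, so ∠Z ≈ 95.36°.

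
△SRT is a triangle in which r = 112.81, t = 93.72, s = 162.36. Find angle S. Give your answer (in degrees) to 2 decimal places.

∠S ≈ 103.26°

By the law of cosines, cos S = (r² + t² − s²) / (2·r·t) ≈ -0.22943, so ∠S ≈ 103.26°.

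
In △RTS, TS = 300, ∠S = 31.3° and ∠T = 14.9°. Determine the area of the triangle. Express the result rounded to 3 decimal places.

area ≈ 8328.726

The third angle is ∠R = 180° − ∠T − ∠S = 133.80°.
Law of sines: SR = TS·sin T/sin R ≈ 106.88.
Law of sines: RT = TS·sin S/sin R ≈ 215.94.
Area = ½·TS·SR·sin S ≈ 8328.7.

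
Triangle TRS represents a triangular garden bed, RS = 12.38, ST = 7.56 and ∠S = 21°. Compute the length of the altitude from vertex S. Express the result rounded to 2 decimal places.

5.62

By the law of cosines, TR² = RS² + ST² − 2·RS·ST·cos S = 35.665, so TR ≈ 5.972.
Area = ½·RS·ST·sin S ≈ 16.77.
The altitude from S has length 2·area/TR ≈ 5.6163.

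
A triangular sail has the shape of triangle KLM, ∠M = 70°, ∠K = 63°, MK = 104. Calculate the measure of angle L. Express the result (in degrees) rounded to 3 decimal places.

47.000

The third angle is ∠L = 180° − ∠M − ∠K = 47.00°.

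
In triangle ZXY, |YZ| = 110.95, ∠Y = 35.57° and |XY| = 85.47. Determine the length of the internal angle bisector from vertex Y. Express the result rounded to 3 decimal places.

By the law of cosines, |ZX|² = |XY|² + |YZ|² − 2·|XY|·|YZ|·cos Y = 4188.1, so |ZX| ≈ 64.716.
The bisector from Y has length 2·|XY|·|YZ|·cos(∠Y/2)/(|XY|+|YZ|) ≈ 91.943.

91.943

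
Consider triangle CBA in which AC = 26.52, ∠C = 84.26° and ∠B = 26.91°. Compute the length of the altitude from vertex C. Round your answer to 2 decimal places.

The third angle is ∠A = 180° − ∠C − ∠B = 68.83°.
Law of sines: BA = AC·sin C/sin B ≈ 58.302.
Law of sines: CB = AC·sin A/sin B ≈ 54.642.
Area = ½·AC·BA·sin A ≈ 720.91.
The altitude from C has length 2·area/BA ≈ 24.73.

24.73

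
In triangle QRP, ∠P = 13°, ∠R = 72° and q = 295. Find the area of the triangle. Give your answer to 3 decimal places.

The third angle is ∠Q = 180° − ∠R − ∠P = 95.00°.
Law of sines: r = q·sin R/sin Q ≈ 281.63.
Law of sines: p = q·sin P/sin Q ≈ 66.614.
Area = ½·q·r·sin P ≈ 9344.7.

9344.674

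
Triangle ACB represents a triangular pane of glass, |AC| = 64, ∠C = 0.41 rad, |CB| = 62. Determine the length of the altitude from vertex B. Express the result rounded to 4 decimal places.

By the law of cosines, |BA|² = |AC|² + |CB|² − 2·|AC|·|CB|·cos C = 661.73, so |BA| ≈ 25.724.
Area = ½·|AC|·|CB|·sin C ≈ 790.84.
The altitude from B has length 2·area/|AC| ≈ 24.714.

24.7138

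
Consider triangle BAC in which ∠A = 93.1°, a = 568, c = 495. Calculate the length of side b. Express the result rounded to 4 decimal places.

Law of sines: sin C = c·sin A/a ≈ 0.87020.
Since a ≥ c, only the acute value applies: ∠C ≈ 60.48°.
Then ∠B = 180° − ∠A − ∠C ≈ 26.42°.
Law of sines gives b = a·sin B/sin A ≈ 253.08.

253.0802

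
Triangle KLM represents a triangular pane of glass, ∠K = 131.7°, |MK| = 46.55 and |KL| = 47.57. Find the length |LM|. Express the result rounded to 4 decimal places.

85.8834

By the law of cosines, |LM|² = |MK|² + |KL|² − 2·|MK|·|KL|·cos K = 7376, so |LM| ≈ 85.883.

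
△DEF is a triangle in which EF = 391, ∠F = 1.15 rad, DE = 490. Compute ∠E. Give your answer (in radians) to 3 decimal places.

Law of sines: sin D = EF·sin F/DE ≈ 0.72835.
Since DE ≥ EF, only the acute value applies: ∠D ≈ 0.816 rad.
Then ∠E = π − ∠F − ∠D ≈ 1.176 rad.

1.176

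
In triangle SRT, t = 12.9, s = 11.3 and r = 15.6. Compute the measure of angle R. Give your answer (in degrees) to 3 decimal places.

∠R ≈ 79.977°

By the law of cosines, cos R = (t² + s² − r²) / (2·t·s) ≈ 0.17404, so ∠R ≈ 79.98°.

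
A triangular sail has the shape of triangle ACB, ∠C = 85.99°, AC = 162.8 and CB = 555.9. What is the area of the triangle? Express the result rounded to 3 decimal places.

Area = ½·AC·CB·sin C ≈ 45139.

45139.481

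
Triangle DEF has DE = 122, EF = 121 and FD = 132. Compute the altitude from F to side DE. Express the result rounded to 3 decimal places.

Semiperimeter s = (121 + 132 + 122)/2 = 187.5.
Heron's formula: area = √(187.5·66.5·55.5·65.5) ≈ 6732.5.
The altitude from F has length 2·area/DE ≈ 110.37.

110.369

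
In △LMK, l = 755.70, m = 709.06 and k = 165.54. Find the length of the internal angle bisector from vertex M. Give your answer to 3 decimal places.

By the law of cosines, cos M = (k² + l² − m²) / (2·k·l) ≈ 0.38258, so ∠M ≈ 67.51°.
The bisector from M has length 2·k·l·cos(∠M/2)/(k+l) ≈ 225.81.

t_M ≈ 225.808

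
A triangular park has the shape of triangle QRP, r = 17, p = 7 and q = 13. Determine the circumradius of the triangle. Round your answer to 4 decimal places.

By the law of cosines, cos Q = (r² + p² − q²) / (2·r·p) ≈ 0.71008, so ∠Q ≈ 44.76°.
Circumradius = q/(2 sin Q) ≈ 9.2314.

9.2314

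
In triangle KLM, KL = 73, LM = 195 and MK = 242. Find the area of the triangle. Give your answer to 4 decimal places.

Semiperimeter s = (195 + 242 + 73)/2 = 255.
Heron's formula: area = √(255·60·13·182) ≈ 6016.6.

6016.6270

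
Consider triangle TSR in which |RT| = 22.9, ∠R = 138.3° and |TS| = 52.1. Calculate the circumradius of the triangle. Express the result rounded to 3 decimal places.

39.159

Law of sines: sin S = |RT|·sin R/|TS| ≈ 0.29239.
Since |TS| ≥ |RT|, only the acute value applies: ∠S ≈ 17.00°.
Then ∠T = 180° − ∠R − ∠S ≈ 24.70°.
Law of sines gives |SR| = |TS|·sin T/sin R ≈ 32.725.
Circumradius = |TS|/(2 sin R) ≈ 39.159.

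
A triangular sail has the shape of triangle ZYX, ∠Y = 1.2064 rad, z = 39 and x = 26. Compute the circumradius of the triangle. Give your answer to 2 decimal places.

By the law of cosines, y² = x² + z² − 2·x·z·cos Y = 1474.3, so y ≈ 38.396.
Area = ½·x·z·sin Y ≈ 473.71.
Circumradius = y/(2 sin Y) ≈ 20.547.

20.55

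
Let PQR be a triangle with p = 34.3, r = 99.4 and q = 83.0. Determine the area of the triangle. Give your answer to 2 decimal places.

area ≈ 1349.20

Semiperimeter s = (34.3 + 83 + 99.4)/2 = 108.35.
Heron's formula: area = √(108.35·74.05·25.35·8.95) ≈ 1349.2.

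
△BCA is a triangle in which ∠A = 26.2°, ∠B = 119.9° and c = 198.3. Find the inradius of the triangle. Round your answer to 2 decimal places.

40.67

The third angle is ∠C = 180° − ∠A − ∠B = 33.90°.
Law of sines: b = c·sin B/sin C ≈ 308.22.
Law of sines: a = c·sin A/sin C ≈ 156.97.
Area = ½·c·b·sin A ≈ 13492.
Semiperimeter s = (308.22+198.3+156.97)/2 = 331.74.
Inradius = area/s = 13492/331.74 ≈ 40.671.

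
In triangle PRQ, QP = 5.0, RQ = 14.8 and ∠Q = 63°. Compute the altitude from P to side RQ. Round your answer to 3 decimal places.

By the law of cosines, PR² = RQ² + QP² − 2·RQ·QP·cos Q = 176.85, so PR ≈ 13.298.
Area = ½·RQ·QP·sin Q ≈ 32.967.
The altitude from P has length 2·area/RQ ≈ 4.455.

h_P ≈ 4.455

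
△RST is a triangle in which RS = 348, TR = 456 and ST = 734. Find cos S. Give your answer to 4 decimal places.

cos S ≈ 0.8846

By the law of cosines, cos S = (RS² + ST² − TR²) / (2·RS·ST) ≈ 0.88463, so ∠S ≈ 27.79°.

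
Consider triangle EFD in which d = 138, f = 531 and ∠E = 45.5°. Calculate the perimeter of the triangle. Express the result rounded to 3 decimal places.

By the law of cosines, e² = f² + d² − 2·f·d·cos E = 1.9828e+05, so e ≈ 445.29.
Semiperimeter s = (445.29+531+138)/2 = 557.14.
Perimeter = 445.29 + 531 + 138 = 1114.3.

1114.289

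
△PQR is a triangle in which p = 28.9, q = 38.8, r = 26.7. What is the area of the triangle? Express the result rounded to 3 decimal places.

Semiperimeter s = (28.9 + 38.8 + 26.7)/2 = 47.2.
Heron's formula: area = √(47.2·18.3·8.4·20.5) ≈ 385.67.

area ≈ 385.668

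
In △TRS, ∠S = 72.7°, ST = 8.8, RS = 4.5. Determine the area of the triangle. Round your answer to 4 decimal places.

Area = ½·RS·ST·sin S ≈ 18.904.

area ≈ 18.9043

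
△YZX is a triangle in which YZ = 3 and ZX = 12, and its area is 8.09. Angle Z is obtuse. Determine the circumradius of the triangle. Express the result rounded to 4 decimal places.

R ≈ 16.3999

From area = ½·YZ·ZX·sin Z, we get sin Z = 2·area/(YZ·ZX) ≈ 0.44944.
Taking the obtuse solution, ∠Z ≈ 153.29°.
Law of cosines then gives XY ≈ 14.742.
Circumradius = XY/(2 sin Z) ≈ 16.4.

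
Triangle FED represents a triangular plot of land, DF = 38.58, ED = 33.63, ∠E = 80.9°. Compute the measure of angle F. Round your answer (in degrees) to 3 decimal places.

Law of sines: sin F = ED·sin E/DF ≈ 0.86072.
Since DF ≥ ED, only the acute value applies: ∠F ≈ 59.40°.
Then ∠D = 180° − ∠E − ∠F ≈ 39.70°.

59.398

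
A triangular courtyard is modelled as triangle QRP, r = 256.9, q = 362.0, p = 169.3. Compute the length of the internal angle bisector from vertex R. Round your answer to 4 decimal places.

By the law of cosines, cos R = (p² + q² − r²) / (2·p·q) ≈ 0.76451, so ∠R ≈ 40.14°.
The bisector from R has length 2·p·q·cos(∠R/2)/(p+q) ≈ 216.7.

t_R ≈ 216.6972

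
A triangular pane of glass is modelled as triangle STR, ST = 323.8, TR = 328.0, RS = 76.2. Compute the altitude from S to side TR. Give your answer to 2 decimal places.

Semiperimeter s = (328 + 76.2 + 323.8)/2 = 364.
Heron's formula: area = √(364·36·287.8·40.2) ≈ 12313.
The altitude from S has length 2·area/TR ≈ 75.079.

75.08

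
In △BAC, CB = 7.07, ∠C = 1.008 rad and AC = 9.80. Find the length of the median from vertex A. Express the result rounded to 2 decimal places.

8.46

By the law of cosines, BA² = AC² + CB² − 2·AC·CB·cos C = 72.089, so BA ≈ 8.4905.
Median from A: ½√(2·BA² + 2·AC² − CB²) ≈ 8.4598.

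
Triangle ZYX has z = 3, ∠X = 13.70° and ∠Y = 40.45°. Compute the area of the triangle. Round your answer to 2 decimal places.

The third angle is ∠Z = 180° − ∠Y − ∠X = 125.85°.
Law of sines: y = z·sin Y/sin Z ≈ 2.4013.
Law of sines: x = z·sin X/sin Z ≈ 0.87658.
Area = ½·z·y·sin X ≈ 0.85307.

area ≈ 0.85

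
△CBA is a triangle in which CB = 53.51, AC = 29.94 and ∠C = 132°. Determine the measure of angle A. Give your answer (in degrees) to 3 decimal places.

By the law of cosines, BA² = AC² + CB² − 2·AC·CB·cos C = 5903.7, so BA ≈ 76.836.
Law of cosines again: cos A = (BA² + AC² − CB²)/(2·BA·AC) ≈ 0.85566, so ∠A ≈ 31.17°.

31.167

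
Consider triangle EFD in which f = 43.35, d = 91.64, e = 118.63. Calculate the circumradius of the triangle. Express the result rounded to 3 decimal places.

By the law of cosines, cos E = (f² + d² − e²) / (2·f·d) ≈ -0.47777, so ∠E ≈ 118.54°.
Circumradius = e/(2 sin E) ≈ 67.52.

R ≈ 67.520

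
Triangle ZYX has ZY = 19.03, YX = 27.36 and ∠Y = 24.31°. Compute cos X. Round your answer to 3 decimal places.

By the law of cosines, XZ² = ZY² + YX² − 2·ZY·YX·cos Y = 161.72, so XZ ≈ 12.717.
Law of cosines again: cos X = (YX² + XZ² − ZY²)/(2·YX·XZ) ≈ 0.78772, so ∠X ≈ 38.03°.

0.788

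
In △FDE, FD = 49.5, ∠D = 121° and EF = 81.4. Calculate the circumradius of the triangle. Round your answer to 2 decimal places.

R ≈ 47.48

Law of sines: sin E = FD·sin D/EF ≈ 0.52125.
Since EF ≥ FD, only the acute value applies: ∠E ≈ 31.42°.
Then ∠F = 180° − ∠D − ∠E ≈ 27.58°.
Law of sines gives DE = EF·sin F/sin D ≈ 43.973.
Circumradius = EF/(2 sin D) ≈ 47.482.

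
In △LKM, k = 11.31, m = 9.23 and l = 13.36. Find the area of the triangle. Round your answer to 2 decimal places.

area ≈ 51.47

Semiperimeter s = (13.36 + 11.31 + 9.23)/2 = 16.95.
Heron's formula: area = √(16.95·3.59·5.64·7.72) ≈ 51.473.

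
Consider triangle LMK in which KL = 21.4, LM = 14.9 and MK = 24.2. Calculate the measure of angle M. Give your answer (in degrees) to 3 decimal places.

By the law of cosines, cos M = (LM² + MK² − KL²) / (2·LM·MK) ≈ 0.48490, so ∠M ≈ 60.99°.

60.994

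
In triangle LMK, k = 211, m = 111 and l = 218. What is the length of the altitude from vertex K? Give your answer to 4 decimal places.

h_K ≈ 108.7817

Semiperimeter s = (218 + 111 + 211)/2 = 270.
Heron's formula: area = √(270·52·159·59) ≈ 11476.
The altitude from K has length 2·area/k ≈ 108.78.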